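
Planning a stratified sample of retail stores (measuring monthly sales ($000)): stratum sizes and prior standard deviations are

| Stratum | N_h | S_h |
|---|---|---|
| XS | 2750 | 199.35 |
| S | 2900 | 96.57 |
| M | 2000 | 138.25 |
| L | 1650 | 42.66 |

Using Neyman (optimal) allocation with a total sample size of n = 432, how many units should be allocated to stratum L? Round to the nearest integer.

26

Neyman allocation: n_h = n · N_h S_h / Σ N_i S_i, with n = 432.
  stratum XS: N_h·S_h = 2750·199.35 = 548212.50
  stratum S: N_h·S_h = 2900·96.57 = 280053.00
  stratum M: N_h·S_h = 2000·138.25 = 276500.00
  stratum L: N_h·S_h = 1650·42.66 = 70389.00
Σ N_h S_h = 1175154.50
n for stratum L = 432·70389.00/1175154.50 = 25.876 → 26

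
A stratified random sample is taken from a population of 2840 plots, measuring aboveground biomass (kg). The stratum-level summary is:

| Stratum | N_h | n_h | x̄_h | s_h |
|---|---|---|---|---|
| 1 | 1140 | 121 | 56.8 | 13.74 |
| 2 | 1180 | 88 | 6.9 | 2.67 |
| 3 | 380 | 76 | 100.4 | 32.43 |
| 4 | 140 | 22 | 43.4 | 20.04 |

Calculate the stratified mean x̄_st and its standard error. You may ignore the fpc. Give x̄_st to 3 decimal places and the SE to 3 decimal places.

x̄_st ≈ 41.240, SE ≈ 0.747

x̄_st = Σ W_h x̄_h = (1140·56.8 + 1180·6.9 + 380·100.4 + 140·43.4)/2840 = 41.24014
V̂(x̄_st) = Σ W_h² s_h²/n_h, with W_h = N_h/N and N = 2840:
  stratum 1: (1140/2840)²·13.74²/121 = 0.251398
  stratum 2: (1180/2840)²·2.67²/88 = 0.0139852
  stratum 3: (380/2840)²·32.43²/76 = 0.247748
  stratum 4: (140/2840)²·20.04²/22 = 0.0443601
V̂(x̄_st) = 0.557491
SE(x̄_st) = √0.557491 = 0.746653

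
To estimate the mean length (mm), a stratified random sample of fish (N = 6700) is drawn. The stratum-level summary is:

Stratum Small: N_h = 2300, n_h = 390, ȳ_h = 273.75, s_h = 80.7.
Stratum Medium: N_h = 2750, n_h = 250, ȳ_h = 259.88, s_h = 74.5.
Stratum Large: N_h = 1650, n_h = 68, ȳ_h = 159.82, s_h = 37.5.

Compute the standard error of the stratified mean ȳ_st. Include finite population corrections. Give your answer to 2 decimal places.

V̂(ȳ_st) = Σ W_h² (1 − n_h/N_h) s_h²/n_h, with W_h = N_h/N and N = 6700:
  stratum Small: (2300/6700)²·(1 − 390/2300)·80.7²/390 = 1.63416
  stratum Medium: (2750/6700)²·(1 − 250/2750)·74.5²/250 = 3.40013
  stratum Large: (1650/6700)²·(1 − 68/1650)·37.5²/68 = 1.20253
V̂(ȳ_st) = 6.23681
SE(ȳ_st) = √6.23681 = 2.49736

SE(ȳ_st) ≈ 2.50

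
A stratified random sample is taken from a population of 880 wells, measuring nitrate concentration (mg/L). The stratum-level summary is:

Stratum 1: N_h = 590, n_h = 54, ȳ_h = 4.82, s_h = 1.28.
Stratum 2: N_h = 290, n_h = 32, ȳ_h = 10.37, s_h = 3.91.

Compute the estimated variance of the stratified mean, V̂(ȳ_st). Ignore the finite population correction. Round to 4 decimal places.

V̂(ȳ_st) ≈ 0.0655

V̂(ȳ_st) = Σ W_h² s_h²/n_h, with W_h = N_h/N and N = 880:
  stratum 1: (590/880)²·1.28²/54 = 0.0136384
  stratum 2: (290/880)²·3.91²/32 = 0.0518841
V̂(ȳ_st) = 0.0655225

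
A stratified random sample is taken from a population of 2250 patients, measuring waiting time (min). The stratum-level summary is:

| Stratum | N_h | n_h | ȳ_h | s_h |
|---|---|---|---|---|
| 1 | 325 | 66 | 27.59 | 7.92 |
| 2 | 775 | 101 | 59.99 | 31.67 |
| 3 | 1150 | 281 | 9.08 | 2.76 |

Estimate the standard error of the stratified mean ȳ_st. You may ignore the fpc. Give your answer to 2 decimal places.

V̂(ȳ_st) = Σ W_h² s_h²/n_h, with W_h = N_h/N and N = 2250:
  stratum 1: (325/2250)²·7.92²/66 = 0.0198293
  stratum 2: (775/2250)²·31.67²/101 = 1.17818
  stratum 3: (1150/2250)²·2.76²/281 = 0.00708178
V̂(ȳ_st) = 1.2051
SE(ȳ_st) = √1.2051 = 1.09777

SE(ȳ_st) ≈ 1.10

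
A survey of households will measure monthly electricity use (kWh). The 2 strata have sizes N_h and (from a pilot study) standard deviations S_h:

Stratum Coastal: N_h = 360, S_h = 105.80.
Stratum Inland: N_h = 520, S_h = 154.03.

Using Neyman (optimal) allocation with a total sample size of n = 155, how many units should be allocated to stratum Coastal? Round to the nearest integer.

Neyman allocation: n_h = n · N_h S_h / Σ N_i S_i, with n = 155.
  stratum Coastal: N_h·S_h = 360·105.80 = 38088.00
  stratum Inland: N_h·S_h = 520·154.03 = 80095.60
Σ N_h S_h = 118183.60
n for stratum Coastal = 155·38088.00/118183.60 = 49.953 → 50

50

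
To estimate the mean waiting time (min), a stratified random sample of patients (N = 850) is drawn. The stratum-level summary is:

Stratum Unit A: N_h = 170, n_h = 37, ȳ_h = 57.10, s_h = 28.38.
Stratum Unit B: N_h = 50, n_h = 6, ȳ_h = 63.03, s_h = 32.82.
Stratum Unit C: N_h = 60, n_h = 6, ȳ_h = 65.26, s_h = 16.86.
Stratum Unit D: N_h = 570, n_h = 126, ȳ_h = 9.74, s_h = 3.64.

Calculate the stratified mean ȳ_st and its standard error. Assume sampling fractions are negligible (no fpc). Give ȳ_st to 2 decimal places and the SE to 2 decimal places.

ȳ_st = Σ W_h ȳ_h = (170·57.10 + 50·63.03 + 60·65.26 + 570·9.74)/850 = 26.26576
V̂(ȳ_st) = Σ W_h² s_h²/n_h, with W_h = N_h/N and N = 850:
  stratum Unit A: (170/850)²·28.38²/37 = 0.870729
  stratum Unit B: (50/850)²·32.82²/6 = 0.621195
  stratum Unit C: (60/850)²·16.86²/6 = 0.236063
  stratum Unit D: (570/850)²·3.64²/126 = 0.0472873
V̂(ȳ_st) = 1.77527
SE(ȳ_st) = √1.77527 = 1.33239

ȳ_st ≈ 26.27, SE ≈ 1.33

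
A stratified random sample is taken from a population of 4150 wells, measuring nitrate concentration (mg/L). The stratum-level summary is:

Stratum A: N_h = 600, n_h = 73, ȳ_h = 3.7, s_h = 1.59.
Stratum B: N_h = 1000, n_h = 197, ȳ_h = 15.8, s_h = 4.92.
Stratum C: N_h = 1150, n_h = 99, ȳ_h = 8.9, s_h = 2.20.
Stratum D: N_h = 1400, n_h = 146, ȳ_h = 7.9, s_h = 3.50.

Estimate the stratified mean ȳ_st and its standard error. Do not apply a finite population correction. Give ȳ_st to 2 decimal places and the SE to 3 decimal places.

ȳ_st = Σ W_h ȳ_h = (600·3.7 + 1000·15.8 + 1150·8.9 + 1400·7.9)/4150 = 9.47349
V̂(ȳ_st) = Σ W_h² s_h²/n_h, with W_h = N_h/N and N = 4150:
  stratum A: (600/4150)²·1.59²/73 = 0.000723899
  stratum B: (1000/4150)²·4.92²/197 = 0.00713457
  stratum C: (1150/4150)²·2.20²/99 = 0.00375413
  stratum D: (1400/4150)²·3.50²/146 = 0.00954867
V̂(ȳ_st) = 0.0211613
SE(ȳ_st) = √0.0211613 = 0.145469

ȳ_st ≈ 9.47, SE ≈ 0.145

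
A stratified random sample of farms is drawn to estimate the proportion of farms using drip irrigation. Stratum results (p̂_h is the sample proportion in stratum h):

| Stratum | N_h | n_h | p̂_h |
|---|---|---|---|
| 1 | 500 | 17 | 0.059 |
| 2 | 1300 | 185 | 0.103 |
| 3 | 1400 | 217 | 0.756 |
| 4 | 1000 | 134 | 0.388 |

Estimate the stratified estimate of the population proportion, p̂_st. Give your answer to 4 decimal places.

N = 4200; stratum weights W_h = N_h/N.
p̂_st = Σ W_h p̂_h = (500·0.059 + 1300·0.103 + 1400·0.756 + 1000·0.388)/4200 = 0.38329

p̂_st ≈ 0.3833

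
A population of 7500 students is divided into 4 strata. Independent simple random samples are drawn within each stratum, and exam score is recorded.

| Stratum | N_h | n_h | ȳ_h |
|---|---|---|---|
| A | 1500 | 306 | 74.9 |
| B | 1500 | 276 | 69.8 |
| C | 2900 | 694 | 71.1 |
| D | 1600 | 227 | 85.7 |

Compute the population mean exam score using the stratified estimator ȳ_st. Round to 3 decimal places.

N = Σ N_h = 7500. Stratum weights W_h = N_h/N.
ȳ_st = (1500·74.9 + 1500·69.8 + 2900·71.1 + 1600·85.7) / 7500 = 74.71467

ȳ_st ≈ 74.715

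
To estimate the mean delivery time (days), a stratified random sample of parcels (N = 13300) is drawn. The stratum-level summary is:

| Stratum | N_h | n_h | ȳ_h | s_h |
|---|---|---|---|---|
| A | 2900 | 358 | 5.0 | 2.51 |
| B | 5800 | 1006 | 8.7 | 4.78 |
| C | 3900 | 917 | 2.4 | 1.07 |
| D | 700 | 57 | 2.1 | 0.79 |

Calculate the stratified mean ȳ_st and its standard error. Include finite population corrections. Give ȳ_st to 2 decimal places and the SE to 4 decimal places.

ȳ_st = Σ W_h ȳ_h = (2900·5.0 + 5800·8.7 + 3900·2.4 + 700·2.1)/13300 = 5.69850
V̂(ȳ_st) = Σ W_h² (1 − n_h/N_h) s_h²/n_h, with W_h = N_h/N and N = 13300:
  stratum A: (2900/13300)²·(1 − 358/2900)·2.51²/358 = 0.000733389
  stratum B: (5800/13300)²·(1 − 1006/5800)·4.78²/1006 = 0.0035701
  stratum C: (3900/13300)²·(1 − 917/3900)·1.07²/917 = 8.21132e-05
  stratum D: (700/13300)²·(1 − 57/700)·0.79²/57 = 2.78603e-05
V̂(ȳ_st) = 0.00441346
SE(ȳ_st) = √0.00441346 = 0.0664339

ȳ_st ≈ 5.70, SE ≈ 0.0664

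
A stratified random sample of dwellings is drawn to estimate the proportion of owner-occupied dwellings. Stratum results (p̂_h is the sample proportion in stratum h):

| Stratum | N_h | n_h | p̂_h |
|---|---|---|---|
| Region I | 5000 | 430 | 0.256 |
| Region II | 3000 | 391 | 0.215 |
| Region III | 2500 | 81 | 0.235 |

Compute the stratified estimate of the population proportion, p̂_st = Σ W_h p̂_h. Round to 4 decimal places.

N = 10500; stratum weights W_h = N_h/N.
p̂_st = Σ W_h p̂_h = (5000·0.256 + 3000·0.215 + 2500·0.235)/10500 = 0.23929

p̂_st ≈ 0.2393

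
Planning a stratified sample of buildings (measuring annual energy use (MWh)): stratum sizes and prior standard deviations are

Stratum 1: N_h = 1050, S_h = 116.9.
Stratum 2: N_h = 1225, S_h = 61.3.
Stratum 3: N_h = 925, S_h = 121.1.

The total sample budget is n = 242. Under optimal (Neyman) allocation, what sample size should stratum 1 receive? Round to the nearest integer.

Neyman allocation: n_h = n · N_h S_h / Σ N_i S_i, with n = 242.
  stratum 1: N_h·S_h = 1050·116.9 = 122745.00
  stratum 2: N_h·S_h = 1225·61.3 = 75092.50
  stratum 3: N_h·S_h = 925·121.1 = 112017.50
Σ N_h S_h = 309855.00
n for stratum 1 = 242·122745.00/309855.00 = 95.865 → 96

96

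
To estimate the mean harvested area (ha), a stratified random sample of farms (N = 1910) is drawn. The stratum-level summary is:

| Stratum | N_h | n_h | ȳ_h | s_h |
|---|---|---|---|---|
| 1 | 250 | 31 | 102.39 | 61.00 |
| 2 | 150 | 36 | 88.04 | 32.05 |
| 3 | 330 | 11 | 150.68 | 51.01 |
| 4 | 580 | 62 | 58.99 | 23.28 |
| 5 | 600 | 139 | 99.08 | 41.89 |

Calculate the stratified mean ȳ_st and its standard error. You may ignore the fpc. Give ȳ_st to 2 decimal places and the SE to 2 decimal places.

ȳ_st ≈ 95.39, SE ≈ 3.37

ȳ_st = Σ W_h ȳ_h = (250·102.39 + 150·88.04 + 330·150.68 + 580·58.99 + 600·99.08)/1910 = 95.38749
V̂(ȳ_st) = Σ W_h² s_h²/n_h, with W_h = N_h/N and N = 1910:
  stratum 1: (250/1910)²·61.00²/31 = 2.05642
  stratum 2: (150/1910)²·32.05²/36 = 0.175982
  stratum 3: (330/1910)²·51.01²/11 = 7.06121
  stratum 4: (580/1910)²·23.28²/62 = 0.806053
  stratum 5: (600/1910)²·41.89²/139 = 1.24578
V̂(ȳ_st) = 11.3454
SE(ȳ_st) = √11.3454 = 3.3683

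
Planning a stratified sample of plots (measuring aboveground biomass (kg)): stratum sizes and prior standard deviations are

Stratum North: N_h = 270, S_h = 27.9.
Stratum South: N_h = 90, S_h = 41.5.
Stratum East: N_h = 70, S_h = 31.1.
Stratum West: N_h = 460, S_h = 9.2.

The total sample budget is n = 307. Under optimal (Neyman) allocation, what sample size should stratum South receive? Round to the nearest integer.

65

Neyman allocation: n_h = n · N_h S_h / Σ N_i S_i, with n = 307.
  stratum North: N_h·S_h = 270·27.9 = 7533.00
  stratum South: N_h·S_h = 90·41.5 = 3735.00
  stratum East: N_h·S_h = 70·31.1 = 2177.00
  stratum West: N_h·S_h = 460·9.2 = 4232.00
Σ N_h S_h = 17677.00
n for stratum South = 307·3735.00/17677.00 = 64.866 → 65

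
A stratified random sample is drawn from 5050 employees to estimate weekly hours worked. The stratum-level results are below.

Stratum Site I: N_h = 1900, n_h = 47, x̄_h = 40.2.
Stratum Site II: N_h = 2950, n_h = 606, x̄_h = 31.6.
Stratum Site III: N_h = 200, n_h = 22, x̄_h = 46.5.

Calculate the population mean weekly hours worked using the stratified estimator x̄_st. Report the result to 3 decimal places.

N = Σ N_h = 5050. Stratum weights W_h = N_h/N.
x̄_st = (1900·40.2 + 2950·31.6 + 200·46.5) / 5050 = 35.42574

x̄_st ≈ 35.426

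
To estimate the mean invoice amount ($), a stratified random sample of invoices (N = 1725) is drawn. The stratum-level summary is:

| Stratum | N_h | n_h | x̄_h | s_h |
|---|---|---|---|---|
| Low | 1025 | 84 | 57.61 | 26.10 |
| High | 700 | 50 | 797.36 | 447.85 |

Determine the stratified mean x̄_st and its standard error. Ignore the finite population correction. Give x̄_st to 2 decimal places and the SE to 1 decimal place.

x̄_st ≈ 357.80, SE ≈ 25.8

x̄_st = Σ W_h x̄_h = (1025·57.61 + 700·797.36)/1725 = 357.79841
V̂(x̄_st) = Σ W_h² s_h²/n_h, with W_h = N_h/N and N = 1725:
  stratum Low: (1025/1725)²·26.10²/84 = 2.86333
  stratum High: (700/1725)²·447.85²/50 = 660.561
V̂(x̄_st) = 663.424
SE(x̄_st) = √663.424 = 25.757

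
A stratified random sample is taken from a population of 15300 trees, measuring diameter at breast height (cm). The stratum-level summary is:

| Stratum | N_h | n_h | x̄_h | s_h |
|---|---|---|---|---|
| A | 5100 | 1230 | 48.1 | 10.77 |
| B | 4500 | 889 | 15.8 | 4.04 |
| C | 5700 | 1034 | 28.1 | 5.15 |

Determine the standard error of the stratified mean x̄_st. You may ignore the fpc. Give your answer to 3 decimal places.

SE(x̄_st) ≈ 0.125

V̂(x̄_st) = Σ W_h² s_h²/n_h, with W_h = N_h/N and N = 15300:
  stratum A: (5100/15300)²·10.77²/1230 = 0.0104781
  stratum B: (4500/15300)²·4.04²/889 = 0.00158819
  stratum C: (5700/15300)²·5.15²/1034 = 0.00356009
V̂(x̄_st) = 0.0156264
SE(x̄_st) = √0.0156264 = 0.125006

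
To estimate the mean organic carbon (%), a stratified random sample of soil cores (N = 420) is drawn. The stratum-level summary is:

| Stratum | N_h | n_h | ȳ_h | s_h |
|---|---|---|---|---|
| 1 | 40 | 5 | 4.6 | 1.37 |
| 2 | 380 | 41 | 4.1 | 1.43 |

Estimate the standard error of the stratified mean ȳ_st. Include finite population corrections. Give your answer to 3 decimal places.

SE(ȳ_st) ≈ 0.198

V̂(ȳ_st) = Σ W_h² (1 − n_h/N_h) s_h²/n_h, with W_h = N_h/N and N = 420:
  stratum 1: (40/420)²·(1 − 5/40)·1.37²/5 = 0.00297921
  stratum 2: (380/420)²·(1 − 41/380)·1.43²/41 = 0.0364228
V̂(ȳ_st) = 0.039402
SE(ȳ_st) = √0.039402 = 0.198499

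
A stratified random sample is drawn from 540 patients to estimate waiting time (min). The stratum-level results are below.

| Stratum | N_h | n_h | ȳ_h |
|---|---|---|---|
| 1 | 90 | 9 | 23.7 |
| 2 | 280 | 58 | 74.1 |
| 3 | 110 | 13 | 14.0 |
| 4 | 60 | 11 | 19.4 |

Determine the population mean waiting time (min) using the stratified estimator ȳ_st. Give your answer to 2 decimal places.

ȳ_st ≈ 47.38

N = Σ N_h = 540. Stratum weights W_h = N_h/N.
ȳ_st = (90·23.7 + 280·74.1 + 110·14.0 + 60·19.4) / 540 = 47.3796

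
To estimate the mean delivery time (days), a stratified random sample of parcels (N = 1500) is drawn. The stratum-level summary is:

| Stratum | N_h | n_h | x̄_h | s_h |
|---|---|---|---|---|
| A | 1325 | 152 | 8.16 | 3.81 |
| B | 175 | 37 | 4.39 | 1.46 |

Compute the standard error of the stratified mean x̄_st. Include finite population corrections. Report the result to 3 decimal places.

V̂(x̄_st) = Σ W_h² (1 − n_h/N_h) s_h²/n_h, with W_h = N_h/N and N = 1500:
  stratum A: (1325/1500)²·(1 − 152/1325)·3.81²/152 = 0.0659687
  stratum B: (175/1500)²·(1 − 37/175)·1.46²/37 = 0.000618356
V̂(x̄_st) = 0.066587
SE(x̄_st) = √0.066587 = 0.258045

SE(x̄_st) ≈ 0.258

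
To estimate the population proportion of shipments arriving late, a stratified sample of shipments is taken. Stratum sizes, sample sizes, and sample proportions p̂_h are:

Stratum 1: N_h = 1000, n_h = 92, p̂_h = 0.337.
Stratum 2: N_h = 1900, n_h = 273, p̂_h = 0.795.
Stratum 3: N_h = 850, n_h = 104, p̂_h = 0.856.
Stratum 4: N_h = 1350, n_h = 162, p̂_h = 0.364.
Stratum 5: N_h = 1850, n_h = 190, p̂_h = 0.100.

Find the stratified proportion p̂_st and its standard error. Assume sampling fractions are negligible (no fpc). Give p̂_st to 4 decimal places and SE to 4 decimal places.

N = 6950; stratum weights W_h = N_h/N.
p̂_st = Σ W_h p̂_h = (1000·0.337 + 1900·0.795 + 850·0.856 + 1350·0.364 + 1850·0.100)/6950 = 0.46784
V̂(p̂_st) = Σ W_h² p̂_h(1−p̂_h)/(n_h−1):
  stratum 1: (1000/6950)²·0.337·0.663/91 = 5.08314e-05
  stratum 2: (1900/6950)²·0.795·0.205/272 = 4.47806e-05
  stratum 3: (850/6950)²·0.856·0.144/103 = 1.79006e-05
  stratum 4: (1350/6950)²·0.364·0.636/161 = 5.42538e-05
  stratum 5: (1850/6950)²·0.100·0.900/189 = 3.37407e-05
V̂(p̂_st) = 0.000201507; SE = √V̂ = 0.0141953

p̂_st ≈ 0.4678, SE ≈ 0.0142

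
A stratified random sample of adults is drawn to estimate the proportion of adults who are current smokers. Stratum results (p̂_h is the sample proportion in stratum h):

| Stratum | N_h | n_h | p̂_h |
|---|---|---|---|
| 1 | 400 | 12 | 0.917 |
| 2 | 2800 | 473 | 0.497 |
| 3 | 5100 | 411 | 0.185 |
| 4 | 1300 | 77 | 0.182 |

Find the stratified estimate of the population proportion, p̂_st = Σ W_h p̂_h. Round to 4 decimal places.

p̂_st ≈ 0.3061

N = 9600; stratum weights W_h = N_h/N.
p̂_st = Σ W_h p̂_h = (400·0.917 + 2800·0.497 + 5100·0.185 + 1300·0.182)/9600 = 0.30609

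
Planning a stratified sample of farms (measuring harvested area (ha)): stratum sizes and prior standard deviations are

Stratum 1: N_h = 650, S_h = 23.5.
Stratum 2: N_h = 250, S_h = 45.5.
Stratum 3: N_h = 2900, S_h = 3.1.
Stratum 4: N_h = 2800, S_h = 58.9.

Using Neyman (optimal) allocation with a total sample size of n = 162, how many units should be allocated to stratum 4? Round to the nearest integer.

133

Neyman allocation: n_h = n · N_h S_h / Σ N_i S_i, with n = 162.
  stratum 1: N_h·S_h = 650·23.5 = 15275.00
  stratum 2: N_h·S_h = 250·45.5 = 11375.00
  stratum 3: N_h·S_h = 2900·3.1 = 8990.00
  stratum 4: N_h·S_h = 2800·58.9 = 164920.00
Σ N_h S_h = 200560.00
n for stratum 4 = 162·164920.00/200560.00 = 133.212 → 133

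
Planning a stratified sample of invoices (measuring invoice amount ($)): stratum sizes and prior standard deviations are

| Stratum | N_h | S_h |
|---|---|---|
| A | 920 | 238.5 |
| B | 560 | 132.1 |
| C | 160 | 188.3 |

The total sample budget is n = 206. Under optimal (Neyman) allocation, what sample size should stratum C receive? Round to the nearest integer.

Neyman allocation: n_h = n · N_h S_h / Σ N_i S_i, with n = 206.
  stratum A: N_h·S_h = 920·238.5 = 219420.00
  stratum B: N_h·S_h = 560·132.1 = 73976.00
  stratum C: N_h·S_h = 160·188.3 = 30128.00
Σ N_h S_h = 323524.00
n for stratum C = 206·30128.00/323524.00 = 19.184 → 19

19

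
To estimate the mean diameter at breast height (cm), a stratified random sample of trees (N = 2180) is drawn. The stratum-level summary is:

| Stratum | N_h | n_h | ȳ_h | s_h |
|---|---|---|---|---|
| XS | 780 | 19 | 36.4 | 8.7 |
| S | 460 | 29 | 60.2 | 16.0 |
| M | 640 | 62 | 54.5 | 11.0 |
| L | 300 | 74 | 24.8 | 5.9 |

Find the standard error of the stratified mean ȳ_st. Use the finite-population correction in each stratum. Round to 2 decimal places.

SE(ȳ_st) ≈ 1.01

V̂(ȳ_st) = Σ W_h² (1 − n_h/N_h) s_h²/n_h, with W_h = N_h/N and N = 2180:
  stratum XS: (780/2180)²·(1 − 19/780)·8.7²/19 = 0.497567
  stratum S: (460/2180)²·(1 − 29/460)·16.0²/29 = 0.368268
  stratum M: (640/2180)²·(1 − 62/640)·11.0²/62 = 0.151911
  stratum L: (300/2180)²·(1 − 74/300)·5.9²/74 = 0.00671103
V̂(ȳ_st) = 1.02446
SE(ȳ_st) = √1.02446 = 1.01215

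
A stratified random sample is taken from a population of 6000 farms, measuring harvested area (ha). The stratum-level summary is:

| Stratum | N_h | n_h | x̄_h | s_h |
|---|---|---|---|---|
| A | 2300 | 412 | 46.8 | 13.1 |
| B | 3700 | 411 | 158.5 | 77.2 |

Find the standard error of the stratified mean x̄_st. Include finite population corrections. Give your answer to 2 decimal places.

SE(x̄_st) ≈ 2.23

V̂(x̄_st) = Σ W_h² (1 − n_h/N_h) s_h²/n_h, with W_h = N_h/N and N = 6000:
  stratum A: (2300/6000)²·(1 − 412/2300)·13.1²/412 = 0.0502427
  stratum B: (3700/6000)²·(1 − 411/3700)·77.2²/411 = 4.9018
V̂(x̄_st) = 4.95205
SE(x̄_st) = √4.95205 = 2.22532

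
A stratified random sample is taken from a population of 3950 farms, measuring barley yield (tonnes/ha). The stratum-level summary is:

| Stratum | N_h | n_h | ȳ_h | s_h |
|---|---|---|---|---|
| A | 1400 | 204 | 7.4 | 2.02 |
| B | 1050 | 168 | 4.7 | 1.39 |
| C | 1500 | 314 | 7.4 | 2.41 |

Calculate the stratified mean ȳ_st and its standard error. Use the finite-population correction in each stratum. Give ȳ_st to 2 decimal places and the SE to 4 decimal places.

ȳ_st = Σ W_h ȳ_h = (1400·7.4 + 1050·4.7 + 1500·7.4)/3950 = 6.68228
V̂(ȳ_st) = Σ W_h² (1 − n_h/N_h) s_h²/n_h, with W_h = N_h/N and N = 3950:
  stratum A: (1400/3950)²·(1 − 204/1400)·2.02²/204 = 0.00214653
  stratum B: (1050/3950)²·(1 − 168/1050)·1.39²/168 = 0.000682628
  stratum C: (1500/3950)²·(1 − 314/1500)·2.41²/314 = 0.00210905
V̂(ȳ_st) = 0.00493821
SE(ȳ_st) = √0.00493821 = 0.0702724

ȳ_st ≈ 6.68, SE ≈ 0.0703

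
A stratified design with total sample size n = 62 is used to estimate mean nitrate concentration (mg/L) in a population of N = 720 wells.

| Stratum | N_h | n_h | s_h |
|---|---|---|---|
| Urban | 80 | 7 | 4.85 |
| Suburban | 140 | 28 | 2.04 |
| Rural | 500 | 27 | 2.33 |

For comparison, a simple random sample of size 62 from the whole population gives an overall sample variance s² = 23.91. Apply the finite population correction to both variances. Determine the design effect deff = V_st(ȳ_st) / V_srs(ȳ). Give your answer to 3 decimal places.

V̂(ȳ_st) = Σ W_h² (1 − n_h/N_h) s_h²/n_h, with W_h = N_h/N and N = 720:
  stratum Urban: (80/720)²·(1 − 7/80)·4.85²/7 = 0.0378559
  stratum Suburban: (140/720)²·(1 − 28/140)·2.04²/28 = 0.00449556
  stratum Rural: (500/720)²·(1 − 27/500)·2.33²/27 = 0.0917306
V_st = 0.134082
V_srs = (1 − 62/720)·23.91/62 = 0.352437
deff = V_st / V_srs = 0.134082/0.352437 = 0.3804

deff ≈ 0.380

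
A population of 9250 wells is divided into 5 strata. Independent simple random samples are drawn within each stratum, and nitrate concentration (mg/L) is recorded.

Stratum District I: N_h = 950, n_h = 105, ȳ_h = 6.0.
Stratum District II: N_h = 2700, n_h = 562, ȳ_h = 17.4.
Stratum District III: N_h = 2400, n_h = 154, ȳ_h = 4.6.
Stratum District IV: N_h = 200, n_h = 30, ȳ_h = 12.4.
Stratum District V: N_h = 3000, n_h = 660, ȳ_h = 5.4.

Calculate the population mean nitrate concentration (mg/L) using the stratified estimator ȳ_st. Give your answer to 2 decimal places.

N = Σ N_h = 9250. Stratum weights W_h = N_h/N.
ȳ_st = (950·6.0 + 2700·17.4 + 2400·4.6 + 200·12.4 + 3000·5.4) / 9250 = 8.9081

ȳ_st ≈ 8.91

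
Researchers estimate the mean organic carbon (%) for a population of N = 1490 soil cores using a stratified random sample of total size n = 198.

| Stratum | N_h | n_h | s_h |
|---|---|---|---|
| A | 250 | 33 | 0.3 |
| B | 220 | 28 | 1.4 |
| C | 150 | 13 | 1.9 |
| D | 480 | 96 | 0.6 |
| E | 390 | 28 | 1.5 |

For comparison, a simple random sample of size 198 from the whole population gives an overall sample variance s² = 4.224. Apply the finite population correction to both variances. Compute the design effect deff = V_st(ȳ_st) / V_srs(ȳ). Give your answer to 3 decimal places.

V̂(ȳ_st) = Σ W_h² (1 − n_h/N_h) s_h²/n_h, with W_h = N_h/N and N = 1490:
  stratum A: (250/1490)²·(1 − 33/250)·0.3²/33 = 6.66432e-05
  stratum B: (220/1490)²·(1 − 28/220)·1.4²/28 = 0.00133183
  stratum C: (150/1490)²·(1 − 13/150)·1.9²/13 = 0.00257041
  stratum D: (480/1490)²·(1 − 96/480)·0.6²/96 = 0.000311337
  stratum E: (390/1490)²·(1 − 28/390)·1.5²/28 = 0.00511005
V_st = 0.00939028
V_srs = (1 − 198/1490)·4.224/198 = 0.0184984
deff = V_st / V_srs = 0.00939028/0.0184984 = 0.5076

deff ≈ 0.508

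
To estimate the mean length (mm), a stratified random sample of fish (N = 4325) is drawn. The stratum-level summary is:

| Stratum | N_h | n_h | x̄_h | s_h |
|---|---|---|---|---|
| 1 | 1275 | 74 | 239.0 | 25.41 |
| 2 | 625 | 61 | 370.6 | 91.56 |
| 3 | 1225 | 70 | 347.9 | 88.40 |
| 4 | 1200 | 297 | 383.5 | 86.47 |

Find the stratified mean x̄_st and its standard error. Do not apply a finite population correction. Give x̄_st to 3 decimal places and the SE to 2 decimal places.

x̄_st = Σ W_h x̄_h = (1275·239.0 + 625·370.6 + 1225·347.9 + 1200·383.5)/4325 = 328.95434
V̂(x̄_st) = Σ W_h² s_h²/n_h, with W_h = N_h/N and N = 4325:
  stratum 1: (1275/4325)²·25.41²/74 = 0.758273
  stratum 2: (625/4325)²·91.56²/61 = 2.86992
  stratum 3: (1225/4325)²·88.40²/70 = 8.95584
  stratum 4: (1200/4325)²·86.47²/297 = 1.93805
V̂(x̄_st) = 14.5221
SE(x̄_st) = √14.5221 = 3.81079

x̄_st ≈ 328.954, SE ≈ 3.81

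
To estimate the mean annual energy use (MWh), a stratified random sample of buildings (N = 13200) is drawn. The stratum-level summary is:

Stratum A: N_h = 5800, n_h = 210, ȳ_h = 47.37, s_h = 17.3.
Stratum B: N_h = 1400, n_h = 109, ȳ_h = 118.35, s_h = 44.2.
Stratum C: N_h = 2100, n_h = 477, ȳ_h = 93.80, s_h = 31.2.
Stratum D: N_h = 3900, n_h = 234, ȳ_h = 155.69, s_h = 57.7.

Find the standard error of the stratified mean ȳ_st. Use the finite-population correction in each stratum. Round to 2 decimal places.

SE(ȳ_st) ≈ 1.29

V̂(ȳ_st) = Σ W_h² (1 − n_h/N_h) s_h²/n_h, with W_h = N_h/N and N = 13200:
  stratum A: (5800/13200)²·(1 − 210/5800)·17.3²/210 = 0.265195
  stratum B: (1400/13200)²·(1 − 109/1400)·44.2²/109 = 0.185919
  stratum C: (2100/13200)²·(1 − 477/2100)·31.2²/477 = 0.0399191
  stratum D: (3900/13200)²·(1 − 234/3900)·57.7²/234 = 1.16747
V̂(ȳ_st) = 1.6585
SE(ȳ_st) = √1.6585 = 1.28783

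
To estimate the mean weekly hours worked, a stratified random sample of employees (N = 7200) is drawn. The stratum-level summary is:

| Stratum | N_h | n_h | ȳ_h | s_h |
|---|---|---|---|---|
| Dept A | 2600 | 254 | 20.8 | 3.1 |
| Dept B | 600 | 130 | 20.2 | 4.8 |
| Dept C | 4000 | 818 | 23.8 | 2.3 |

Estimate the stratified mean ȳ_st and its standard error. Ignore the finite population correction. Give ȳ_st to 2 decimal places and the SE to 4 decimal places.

ȳ_st = Σ W_h ȳ_h = (2600·20.8 + 600·20.2 + 4000·23.8)/7200 = 22.41667
V̂(ȳ_st) = Σ W_h² s_h²/n_h, with W_h = N_h/N and N = 7200:
  stratum Dept A: (2600/7200)²·3.1²/254 = 0.00493368
  stratum Dept B: (600/7200)²·4.8²/130 = 0.00123077
  stratum Dept C: (4000/7200)²·2.3²/818 = 0.00199599
V̂(ȳ_st) = 0.00816044
SE(ȳ_st) = √0.00816044 = 0.0903351

ȳ_st ≈ 22.42, SE ≈ 0.0903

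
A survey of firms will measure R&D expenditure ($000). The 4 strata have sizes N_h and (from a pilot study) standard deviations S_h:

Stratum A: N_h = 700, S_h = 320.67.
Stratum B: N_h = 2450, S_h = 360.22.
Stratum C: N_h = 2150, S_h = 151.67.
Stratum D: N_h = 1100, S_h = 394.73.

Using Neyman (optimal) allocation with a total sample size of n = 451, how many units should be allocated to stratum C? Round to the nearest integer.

Neyman allocation: n_h = n · N_h S_h / Σ N_i S_i, with n = 451.
  stratum A: N_h·S_h = 700·320.67 = 224469.00
  stratum B: N_h·S_h = 2450·360.22 = 882539.00
  stratum C: N_h·S_h = 2150·151.67 = 326090.50
  stratum D: N_h·S_h = 1100·394.73 = 434203.00
Σ N_h S_h = 1867301.50
n for stratum C = 451·326090.50/1867301.50 = 78.759 → 79

79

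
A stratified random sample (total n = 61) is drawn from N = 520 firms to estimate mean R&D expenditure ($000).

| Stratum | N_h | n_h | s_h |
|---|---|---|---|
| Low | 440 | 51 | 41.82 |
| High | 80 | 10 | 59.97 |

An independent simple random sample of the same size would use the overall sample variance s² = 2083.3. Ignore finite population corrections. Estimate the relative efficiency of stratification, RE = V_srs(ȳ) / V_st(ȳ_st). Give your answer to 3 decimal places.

V̂(ȳ_st) = Σ W_h² s_h²/n_h, with W_h = N_h/N and N = 520:
  stratum Low: (440/520)²·41.82²/51 = 24.5525
  stratum High: (80/520)²·59.97²/10 = 8.51219
V_st = 33.0647
V_srs = s²/n = 2083.3/61 = 34.1525
Relative efficiency = V_srs / V_st = 34.1525/33.0647 = 1.0329

RE ≈ 1.033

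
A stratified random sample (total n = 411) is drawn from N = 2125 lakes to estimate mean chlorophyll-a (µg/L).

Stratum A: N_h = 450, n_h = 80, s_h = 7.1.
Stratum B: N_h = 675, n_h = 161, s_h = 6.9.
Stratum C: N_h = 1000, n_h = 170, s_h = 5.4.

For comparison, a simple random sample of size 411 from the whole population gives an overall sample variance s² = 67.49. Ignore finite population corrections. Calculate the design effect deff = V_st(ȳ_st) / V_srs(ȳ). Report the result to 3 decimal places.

V̂(ȳ_st) = Σ W_h² s_h²/n_h, with W_h = N_h/N and N = 2125:
  stratum A: (450/2125)²·7.1²/80 = 0.0282575
  stratum B: (675/2125)²·6.9²/161 = 0.0298375
  stratum C: (1000/2125)²·5.4²/170 = 0.0379858
V_st = 0.0960807
V_srs = s²/n = 67.49/411 = 0.164209
deff = V_st / V_srs = 0.0960807/0.164209 = 0.5851

deff ≈ 0.585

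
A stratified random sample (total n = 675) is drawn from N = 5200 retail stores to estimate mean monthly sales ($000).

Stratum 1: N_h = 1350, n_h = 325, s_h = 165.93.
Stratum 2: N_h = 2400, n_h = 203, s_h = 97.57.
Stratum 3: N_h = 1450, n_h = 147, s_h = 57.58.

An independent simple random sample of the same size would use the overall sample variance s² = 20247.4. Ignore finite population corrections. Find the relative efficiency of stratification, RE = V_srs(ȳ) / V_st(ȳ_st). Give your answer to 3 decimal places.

V̂(ȳ_st) = Σ W_h² s_h²/n_h, with W_h = N_h/N and N = 5200:
  stratum 1: (1350/5200)²·165.93²/325 = 5.70988
  stratum 2: (2400/5200)²·97.57²/203 = 9.9897
  stratum 3: (1450/5200)²·57.58²/147 = 1.7537
V_st = 17.4533
V_srs = s²/n = 20247.4/675 = 29.9961
Relative efficiency = V_srs / V_st = 29.9961/17.4533 = 1.7187

RE ≈ 1.719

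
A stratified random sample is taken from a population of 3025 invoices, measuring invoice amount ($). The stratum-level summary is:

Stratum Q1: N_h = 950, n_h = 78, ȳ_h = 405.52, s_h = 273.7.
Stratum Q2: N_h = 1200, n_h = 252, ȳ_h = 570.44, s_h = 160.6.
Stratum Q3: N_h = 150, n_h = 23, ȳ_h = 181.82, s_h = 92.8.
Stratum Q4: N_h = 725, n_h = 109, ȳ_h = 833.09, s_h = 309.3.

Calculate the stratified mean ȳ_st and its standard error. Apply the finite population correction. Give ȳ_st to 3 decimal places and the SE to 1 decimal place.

ȳ_st ≈ 562.326, SE ≈ 12.0

ȳ_st = Σ W_h ȳ_h = (950·405.52 + 1200·570.44 + 150·181.82 + 725·833.09)/3025 = 562.32570
V̂(ȳ_st) = Σ W_h² (1 − n_h/N_h) s_h²/n_h, with W_h = N_h/N and N = 3025:
  stratum Q1: (950/3025)²·(1 − 78/950)·273.7²/78 = 86.9449
  stratum Q2: (1200/3025)²·(1 − 252/1200)·160.6²/252 = 12.7242
  stratum Q3: (150/3025)²·(1 − 23/150)·92.8²/23 = 0.779493
  stratum Q4: (725/3025)²·(1 − 109/725)·309.3²/109 = 42.8352
V̂(ȳ_st) = 143.284
SE(ȳ_st) = √143.284 = 11.9701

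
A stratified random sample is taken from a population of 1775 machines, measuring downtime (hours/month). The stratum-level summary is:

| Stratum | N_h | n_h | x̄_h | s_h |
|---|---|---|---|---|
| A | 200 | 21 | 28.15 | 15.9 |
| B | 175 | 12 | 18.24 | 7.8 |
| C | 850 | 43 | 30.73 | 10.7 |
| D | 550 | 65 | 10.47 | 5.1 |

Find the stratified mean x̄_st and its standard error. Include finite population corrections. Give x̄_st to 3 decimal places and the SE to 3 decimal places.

x̄_st ≈ 22.930, SE ≈ 0.892

x̄_st = Σ W_h x̄_h = (200·28.15 + 175·18.24 + 850·30.73 + 550·10.47)/1775 = 22.93014
V̂(x̄_st) = Σ W_h² (1 − n_h/N_h) s_h²/n_h, with W_h = N_h/N and N = 1775:
  stratum A: (200/1775)²·(1 − 21/200)·15.9²/21 = 0.136792
  stratum B: (175/1775)²·(1 − 12/175)·7.8²/12 = 0.0459026
  stratum C: (850/1775)²·(1 − 43/850)·10.7²/43 = 0.579689
  stratum D: (550/1775)²·(1 − 65/550)·5.1²/65 = 0.0338793
V̂(x̄_st) = 0.796263
SE(x̄_st) = √0.796263 = 0.892336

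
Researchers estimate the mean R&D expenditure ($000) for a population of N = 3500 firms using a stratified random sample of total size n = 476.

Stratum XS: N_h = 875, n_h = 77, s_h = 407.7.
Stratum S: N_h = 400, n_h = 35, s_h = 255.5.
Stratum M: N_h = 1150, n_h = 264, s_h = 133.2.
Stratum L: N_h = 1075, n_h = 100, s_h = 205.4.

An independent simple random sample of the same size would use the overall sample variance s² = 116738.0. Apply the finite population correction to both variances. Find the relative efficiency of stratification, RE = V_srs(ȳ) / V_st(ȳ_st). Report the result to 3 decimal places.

RE ≈ 1.133

V̂(ȳ_st) = Σ W_h² (1 − n_h/N_h) s_h²/n_h, with W_h = N_h/N and N = 3500:
  stratum XS: (875/3500)²·(1 − 77/875)·407.7²/77 = 123.045
  stratum S: (400/3500)²·(1 − 35/400)·255.5²/35 = 22.2295
  stratum M: (1150/3500)²·(1 − 264/1150)·133.2²/264 = 5.58985
  stratum L: (1075/3500)²·(1 − 100/1075)·205.4²/100 = 36.0976
V_st = 186.962
V_srs = (1 − 476/3500)·116738.0/476 = 211.894
Relative efficiency = V_srs / V_st = 211.894/186.962 = 1.1334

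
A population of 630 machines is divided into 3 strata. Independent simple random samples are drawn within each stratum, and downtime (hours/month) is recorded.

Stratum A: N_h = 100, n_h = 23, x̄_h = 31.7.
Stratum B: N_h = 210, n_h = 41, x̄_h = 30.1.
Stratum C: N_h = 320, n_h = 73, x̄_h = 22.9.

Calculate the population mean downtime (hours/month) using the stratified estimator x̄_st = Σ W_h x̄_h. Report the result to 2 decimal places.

N = Σ N_h = 630. Stratum weights W_h = N_h/N.
x̄_st = (100·31.7 + 210·30.1 + 320·22.9) / 630 = 26.6968

x̄_st ≈ 26.70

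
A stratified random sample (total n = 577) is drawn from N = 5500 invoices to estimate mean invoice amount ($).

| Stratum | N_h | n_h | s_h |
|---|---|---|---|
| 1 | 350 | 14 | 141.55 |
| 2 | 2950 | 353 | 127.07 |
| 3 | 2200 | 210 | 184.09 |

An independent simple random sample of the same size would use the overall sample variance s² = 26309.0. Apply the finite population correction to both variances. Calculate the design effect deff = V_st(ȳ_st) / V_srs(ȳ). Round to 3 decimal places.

V̂(ȳ_st) = Σ W_h² (1 − n_h/N_h) s_h²/n_h, with W_h = N_h/N and N = 5500:
  stratum 1: (350/5500)²·(1 − 14/350)·141.55²/14 = 5.56383
  stratum 2: (2950/5500)²·(1 − 353/2950)·127.07²/353 = 11.5846
  stratum 3: (2200/5500)²·(1 − 210/2200)·184.09²/210 = 23.3556
V_st = 40.504
V_srs = (1 − 577/5500)·26309.0/577 = 40.8127
deff = V_st / V_srs = 40.504/40.8127 = 0.9924

deff ≈ 0.992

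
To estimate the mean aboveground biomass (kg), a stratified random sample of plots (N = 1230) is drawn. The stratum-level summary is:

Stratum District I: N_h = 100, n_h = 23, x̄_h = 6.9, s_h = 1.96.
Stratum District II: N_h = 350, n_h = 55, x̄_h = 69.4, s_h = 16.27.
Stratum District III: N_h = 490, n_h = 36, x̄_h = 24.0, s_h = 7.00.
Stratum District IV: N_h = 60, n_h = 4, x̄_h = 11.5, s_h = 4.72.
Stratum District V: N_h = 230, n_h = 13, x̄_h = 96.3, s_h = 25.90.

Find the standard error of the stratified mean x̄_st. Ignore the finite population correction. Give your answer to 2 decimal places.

V̂(x̄_st) = Σ W_h² s_h²/n_h, with W_h = N_h/N and N = 1230:
  stratum District I: (100/1230)²·1.96²/23 = 0.00110401
  stratum District II: (350/1230)²·16.27²/55 = 0.389707
  stratum District III: (490/1230)²·7.00²/36 = 0.216011
  stratum District IV: (60/1230)²·4.72²/4 = 0.0132531
  stratum District V: (230/1230)²·25.90²/13 = 1.80427
V̂(x̄_st) = 2.42435
SE(x̄_st) = √2.42435 = 1.55703

SE(x̄_st) ≈ 1.56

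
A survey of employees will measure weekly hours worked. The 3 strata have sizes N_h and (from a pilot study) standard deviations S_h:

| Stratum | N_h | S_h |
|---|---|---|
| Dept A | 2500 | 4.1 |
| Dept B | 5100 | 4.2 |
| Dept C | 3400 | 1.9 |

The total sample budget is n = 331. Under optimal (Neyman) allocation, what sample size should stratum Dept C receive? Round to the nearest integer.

56

Neyman allocation: n_h = n · N_h S_h / Σ N_i S_i, with n = 331.
  stratum Dept A: N_h·S_h = 2500·4.1 = 10250.00
  stratum Dept B: N_h·S_h = 5100·4.2 = 21420.00
  stratum Dept C: N_h·S_h = 3400·1.9 = 6460.00
Σ N_h S_h = 38130.00
n for stratum Dept C = 331·6460.00/38130.00 = 56.078 → 56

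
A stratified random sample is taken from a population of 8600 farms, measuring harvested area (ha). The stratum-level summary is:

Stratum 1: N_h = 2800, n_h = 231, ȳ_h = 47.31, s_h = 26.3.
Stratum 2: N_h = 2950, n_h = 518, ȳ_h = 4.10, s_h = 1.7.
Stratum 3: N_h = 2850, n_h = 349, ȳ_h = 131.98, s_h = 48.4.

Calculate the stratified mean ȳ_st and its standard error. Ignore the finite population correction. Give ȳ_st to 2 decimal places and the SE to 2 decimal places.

ȳ_st ≈ 60.55, SE ≈ 1.03

ȳ_st = Σ W_h ȳ_h = (2800·47.31 + 2950·4.10 + 2850·131.98)/8600 = 60.54721
V̂(ȳ_st) = Σ W_h² s_h²/n_h, with W_h = N_h/N and N = 8600:
  stratum 1: (2800/8600)²·26.3²/231 = 0.317409
  stratum 2: (2950/8600)²·1.7²/518 = 0.00065647
  stratum 3: (2850/8600)²·48.4²/349 = 0.737154
V̂(ȳ_st) = 1.05522
SE(ȳ_st) = √1.05522 = 1.02724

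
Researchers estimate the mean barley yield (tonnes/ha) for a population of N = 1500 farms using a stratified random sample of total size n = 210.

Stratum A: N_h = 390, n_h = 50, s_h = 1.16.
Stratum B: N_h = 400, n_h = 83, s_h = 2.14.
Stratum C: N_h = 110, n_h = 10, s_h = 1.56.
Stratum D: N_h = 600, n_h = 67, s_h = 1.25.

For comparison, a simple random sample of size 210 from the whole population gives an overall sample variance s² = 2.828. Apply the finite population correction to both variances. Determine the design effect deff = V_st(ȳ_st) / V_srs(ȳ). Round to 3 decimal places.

V̂(ȳ_st) = Σ W_h² (1 − n_h/N_h) s_h²/n_h, with W_h = N_h/N and N = 1500:
  stratum A: (390/1500)²·(1 − 50/390)·1.16²/50 = 0.00158601
  stratum B: (400/1500)²·(1 − 83/400)·2.14²/83 = 0.00310947
  stratum C: (110/1500)²·(1 − 10/110)·1.56²/10 = 0.00118976
  stratum D: (600/1500)²·(1 − 67/600)·1.25²/67 = 0.00331468
V_st = 0.00919992
V_srs = (1 − 210/1500)·2.828/210 = 0.0115813
deff = V_st / V_srs = 0.00919992/0.0115813 = 0.7944

deff ≈ 0.794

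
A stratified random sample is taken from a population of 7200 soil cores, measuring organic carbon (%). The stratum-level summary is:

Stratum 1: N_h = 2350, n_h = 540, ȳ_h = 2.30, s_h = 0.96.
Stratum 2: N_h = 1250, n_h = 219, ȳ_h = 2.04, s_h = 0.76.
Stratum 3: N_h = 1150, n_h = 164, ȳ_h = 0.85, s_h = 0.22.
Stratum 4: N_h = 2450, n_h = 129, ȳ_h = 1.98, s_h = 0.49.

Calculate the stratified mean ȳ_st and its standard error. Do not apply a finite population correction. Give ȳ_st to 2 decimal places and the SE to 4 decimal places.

ȳ_st = Σ W_h ȳ_h = (2350·2.30 + 1250·2.04 + 1150·0.85 + 2450·1.98)/7200 = 1.91437
V̂(ȳ_st) = Σ W_h² s_h²/n_h, with W_h = N_h/N and N = 7200:
  stratum 1: (2350/7200)²·0.96²/540 = 0.000181811
  stratum 2: (1250/7200)²·0.76²/219 = 7.94947e-05
  stratum 3: (1150/7200)²·0.22²/164 = 7.52891e-06
  stratum 4: (2450/7200)²·0.49²/129 = 0.000215511
V̂(ȳ_st) = 0.000484345
SE(ȳ_st) = √0.000484345 = 0.0220078

ȳ_st ≈ 1.91, SE ≈ 0.0220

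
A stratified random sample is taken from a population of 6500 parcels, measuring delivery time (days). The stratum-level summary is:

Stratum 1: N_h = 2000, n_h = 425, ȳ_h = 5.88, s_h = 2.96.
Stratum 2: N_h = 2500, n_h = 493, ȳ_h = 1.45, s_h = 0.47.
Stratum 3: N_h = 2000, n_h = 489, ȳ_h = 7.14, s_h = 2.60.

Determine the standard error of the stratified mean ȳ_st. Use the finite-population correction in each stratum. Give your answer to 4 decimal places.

SE(ȳ_st) ≈ 0.0508

V̂(ȳ_st) = Σ W_h² (1 − n_h/N_h) s_h²/n_h, with W_h = N_h/N and N = 6500:
  stratum 1: (2000/6500)²·(1 − 425/2000)·2.96²/425 = 0.00153702
  stratum 2: (2500/6500)²·(1 − 493/2500)·0.47²/493 = 5.3212e-05
  stratum 3: (2000/6500)²·(1 − 489/2000)·2.60²/489 = 0.000988793
V̂(ȳ_st) = 0.00257902
SE(ȳ_st) = √0.00257902 = 0.0507841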